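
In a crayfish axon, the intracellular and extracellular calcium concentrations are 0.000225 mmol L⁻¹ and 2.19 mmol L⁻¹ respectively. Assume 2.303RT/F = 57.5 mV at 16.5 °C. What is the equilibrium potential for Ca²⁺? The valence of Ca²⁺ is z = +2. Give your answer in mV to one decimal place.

114.7 mV

E = (57.5/z) · log₁₀([Ca²⁺]_out/[Ca²⁺]_in) with z = +2.
= (57.5/2) · log₁₀(2.19/0.000225) = 28.75 · log₁₀(9733)
= 28.75 · (3.9883) = 114.66 mV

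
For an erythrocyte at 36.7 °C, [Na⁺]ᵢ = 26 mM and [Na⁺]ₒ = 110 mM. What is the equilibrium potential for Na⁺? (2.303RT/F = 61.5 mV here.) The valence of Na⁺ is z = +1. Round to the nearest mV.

E = (61.5/z) · log₁₀([Na⁺]_out/[Na⁺]_in) with z = +1.
= (61.5/1) · log₁₀(110/26) = 61.50 · log₁₀(4.231)
= 61.50 · (0.6264) = 38.52 mV

39 mV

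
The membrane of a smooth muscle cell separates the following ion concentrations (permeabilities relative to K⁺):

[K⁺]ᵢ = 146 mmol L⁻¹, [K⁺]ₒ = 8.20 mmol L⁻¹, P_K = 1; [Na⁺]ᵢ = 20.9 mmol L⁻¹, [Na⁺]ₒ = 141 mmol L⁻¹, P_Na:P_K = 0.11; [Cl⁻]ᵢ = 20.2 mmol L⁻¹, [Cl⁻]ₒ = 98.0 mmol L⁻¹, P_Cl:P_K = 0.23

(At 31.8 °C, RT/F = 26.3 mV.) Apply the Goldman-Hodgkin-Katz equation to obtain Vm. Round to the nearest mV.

-47 mV

Vm = 26.3 · ln[(Σ P·[cation]ₒ + Σ P·[anion]ᵢ) / (Σ P·[cation]ᵢ + Σ P·[anion]ₒ)]
Numerator = 1×8.20 + 0.11×141 + 0.23×20.2 = 28.36
Denominator = 1×146 + 0.11×20.9 + 0.23×98.0 = 170.8
Vm = 26.3 · ln(0.16598) = 26.3 × (-1.7959) = -47.23 mV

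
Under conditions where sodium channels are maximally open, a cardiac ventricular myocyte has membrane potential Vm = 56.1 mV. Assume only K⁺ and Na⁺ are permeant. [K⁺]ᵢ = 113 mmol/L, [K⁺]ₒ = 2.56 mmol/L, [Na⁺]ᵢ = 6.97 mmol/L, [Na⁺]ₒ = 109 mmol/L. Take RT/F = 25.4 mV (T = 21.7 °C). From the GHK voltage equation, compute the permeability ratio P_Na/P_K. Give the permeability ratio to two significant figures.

Let α = P_Na/P_K. GHK: Vm = 25.4·ln[(Kₒ + α·Naₒ)/(Kᵢ + α·Naᵢ)].
e^(Vm/25.4) = e^(56.1/25.4) = 9.1035
So 9.1035·(Kᵢ + α·Naᵢ) = Kₒ + α·Naₒ → α = (9.1035·113.0 − 2.56) / (109.0 − 9.1035·6.97)
α = (1029 − 2.56) / (109.0 − 63.45) = 1026/45.55 = 22.53

23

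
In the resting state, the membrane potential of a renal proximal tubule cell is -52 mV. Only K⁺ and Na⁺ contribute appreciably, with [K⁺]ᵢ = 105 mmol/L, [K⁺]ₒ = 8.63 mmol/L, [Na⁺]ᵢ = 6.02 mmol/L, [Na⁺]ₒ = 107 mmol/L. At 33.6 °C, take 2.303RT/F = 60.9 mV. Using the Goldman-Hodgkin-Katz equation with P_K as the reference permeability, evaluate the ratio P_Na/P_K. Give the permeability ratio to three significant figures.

Let α = P_Na/P_K. GHK: Vm = 60.9·log₁₀[(Kₒ + α·Naₒ)/(Kᵢ + α·Naᵢ)].
10^(Vm/60.9) = 10^(-52.0/60.9) = 0.14
So 0.14·(Kᵢ + α·Naᵢ) = Kₒ + α·Naₒ → α = (0.14·105.0 − 8.63) / (107.0 − 0.14·6.02)
α = (14.7 − 8.63) / (107.0 − 0.8428) = 6.07/106.2 = 0.05718

0.0572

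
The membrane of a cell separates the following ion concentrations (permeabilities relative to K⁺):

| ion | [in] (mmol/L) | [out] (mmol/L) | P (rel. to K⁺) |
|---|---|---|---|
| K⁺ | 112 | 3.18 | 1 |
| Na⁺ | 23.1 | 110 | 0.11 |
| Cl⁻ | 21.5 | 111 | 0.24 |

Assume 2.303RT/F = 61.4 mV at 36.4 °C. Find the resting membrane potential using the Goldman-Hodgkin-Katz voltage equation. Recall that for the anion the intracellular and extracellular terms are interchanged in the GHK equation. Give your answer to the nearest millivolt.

-52 mV

Vm = 61.4 · log₁₀[(Σ P·[cation]ₒ + Σ P·[anion]ᵢ) / (Σ P·[cation]ᵢ + Σ P·[anion]ₒ)]
Numerator = 1×3.18 + 0.11×110 + 0.24×21.5 = 20.44
Denominator = 1×112 + 0.11×23.1 + 0.24×111 = 141.2
Vm = 61.4 · log₁₀(0.14478) = 61.4 × (-0.8393) = -51.53 mV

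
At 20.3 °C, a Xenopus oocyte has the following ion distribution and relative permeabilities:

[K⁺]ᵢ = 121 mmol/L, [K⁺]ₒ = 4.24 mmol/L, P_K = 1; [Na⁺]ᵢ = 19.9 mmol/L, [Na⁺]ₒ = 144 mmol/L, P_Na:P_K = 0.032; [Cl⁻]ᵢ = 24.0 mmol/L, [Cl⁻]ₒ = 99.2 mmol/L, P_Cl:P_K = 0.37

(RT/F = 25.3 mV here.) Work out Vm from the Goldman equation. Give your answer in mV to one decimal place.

-55.4 mV

Vm = 25.3 · ln[(Σ P·[cation]ₒ + Σ P·[anion]ᵢ) / (Σ P·[cation]ᵢ + Σ P·[anion]ₒ)]
Numerator = 1×4.24 + 0.032×144 + 0.37×24.0 = 17.73
Denominator = 1×121 + 0.032×19.9 + 0.37×99.2 = 158.3
Vm = 25.3 · ln(0.11196) = 25.3 × (-2.1896) = -55.40 mV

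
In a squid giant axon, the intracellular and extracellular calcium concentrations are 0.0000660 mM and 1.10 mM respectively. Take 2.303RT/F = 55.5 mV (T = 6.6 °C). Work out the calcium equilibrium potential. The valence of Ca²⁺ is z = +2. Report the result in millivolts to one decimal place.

E = (55.5/z) · log₁₀([Ca²⁺]_out/[Ca²⁺]_in) with z = +2.
= (55.5/2) · log₁₀(1.10/0.0000660) = 27.75 · log₁₀(1.667e+04)
= 27.75 · (4.2218) = 117.16 mV

117.2 mV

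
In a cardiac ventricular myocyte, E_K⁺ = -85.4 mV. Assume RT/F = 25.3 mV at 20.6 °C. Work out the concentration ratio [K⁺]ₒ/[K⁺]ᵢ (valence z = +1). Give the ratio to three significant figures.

0.0342

ln([out]/[in]) = E·z/(25.3) = -85.4 × 1 / 25.3 = -3.3755
[out]/[in] = e^(-3.3755) = 0.0342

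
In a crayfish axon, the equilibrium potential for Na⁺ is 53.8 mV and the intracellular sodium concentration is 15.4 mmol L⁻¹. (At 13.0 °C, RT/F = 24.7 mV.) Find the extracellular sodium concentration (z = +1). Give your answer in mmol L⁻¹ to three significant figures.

136 mmol L⁻¹

Nernst: E = (24.7/1) · ln([out]/[in]), so ln([out]/[in]) = 53.8 × 1 / 24.7 = 2.1781.
[out]/[in] = e^(2.1781) = 8.83.
[out] = 8.83 × 15.4 = 136 mmol L⁻¹.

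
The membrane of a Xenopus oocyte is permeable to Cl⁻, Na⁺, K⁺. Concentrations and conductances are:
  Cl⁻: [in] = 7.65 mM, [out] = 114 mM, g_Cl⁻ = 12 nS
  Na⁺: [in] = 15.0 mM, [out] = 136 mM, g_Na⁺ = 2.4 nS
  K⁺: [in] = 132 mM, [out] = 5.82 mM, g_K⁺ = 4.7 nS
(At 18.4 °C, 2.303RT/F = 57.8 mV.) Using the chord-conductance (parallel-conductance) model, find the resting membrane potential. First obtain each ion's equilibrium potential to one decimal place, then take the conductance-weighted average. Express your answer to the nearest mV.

E_Cl⁻ = (57.8/-1)·log₁₀(114/7.65) = -67.8 mV
E_Na⁺ = (57.8/1)·log₁₀(136/15.0) = 55.3 mV
E_K⁺ = (57.8/1)·log₁₀(5.82/132) = -78.4 mV
Vm = (Σ gᵢEᵢ)/(Σ gᵢ) = (12·-67.8 + 2.4·55.3 + 4.7·-78.4) / (12 + 2.4 + 4.7)
= -1049.36 / 19.1 = -54.94 mV

-55 mV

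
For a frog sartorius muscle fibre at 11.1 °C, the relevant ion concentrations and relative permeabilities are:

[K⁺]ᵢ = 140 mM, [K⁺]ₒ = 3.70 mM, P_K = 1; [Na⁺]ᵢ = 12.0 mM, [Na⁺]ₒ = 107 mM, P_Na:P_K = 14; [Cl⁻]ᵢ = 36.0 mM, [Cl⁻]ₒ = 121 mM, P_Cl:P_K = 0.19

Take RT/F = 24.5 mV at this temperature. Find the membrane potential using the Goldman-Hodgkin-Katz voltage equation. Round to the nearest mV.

37 mV

Vm = 24.5 · ln[(Σ P·[cation]ₒ + Σ P·[anion]ᵢ) / (Σ P·[cation]ᵢ + Σ P·[anion]ₒ)]
Numerator = 1×3.70 + 14×107 + 0.19×36.0 = 1509
Denominator = 1×140 + 14×12.0 + 0.19×121 = 331
Vm = 24.5 · ln(4.5577) = 24.5 × (1.5168) = 37.16 mV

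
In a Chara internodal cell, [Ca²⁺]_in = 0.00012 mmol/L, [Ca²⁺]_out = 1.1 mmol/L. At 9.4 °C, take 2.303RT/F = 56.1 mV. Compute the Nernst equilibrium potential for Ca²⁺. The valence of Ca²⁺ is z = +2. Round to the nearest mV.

111 mV

E = (56.1/z) · log₁₀([Ca²⁺]_out/[Ca²⁺]_in) with z = +2.
= (56.1/2) · log₁₀(1.1/0.00012) = 28.05 · log₁₀(9167)
= 28.05 · (3.9622) = 111.14 mV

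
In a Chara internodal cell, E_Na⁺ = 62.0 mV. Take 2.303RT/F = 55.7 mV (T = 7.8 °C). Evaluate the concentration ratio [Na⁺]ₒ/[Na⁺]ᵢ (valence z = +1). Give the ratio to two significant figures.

13

log₁₀([out]/[in]) = E·z/(55.7) = 62.0 × 1 / 55.7 = 1.1131
[out]/[in] = 10^(1.1131) = 12.97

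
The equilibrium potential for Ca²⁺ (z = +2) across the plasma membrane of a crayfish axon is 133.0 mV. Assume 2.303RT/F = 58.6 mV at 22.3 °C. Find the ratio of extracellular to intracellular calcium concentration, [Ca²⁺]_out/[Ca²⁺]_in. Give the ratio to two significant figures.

log₁₀([out]/[in]) = E·z/(58.6) = 133.0 × 2 / 58.6 = 4.5392
[out]/[in] = 10^(4.5392) = 3.461e+04

35000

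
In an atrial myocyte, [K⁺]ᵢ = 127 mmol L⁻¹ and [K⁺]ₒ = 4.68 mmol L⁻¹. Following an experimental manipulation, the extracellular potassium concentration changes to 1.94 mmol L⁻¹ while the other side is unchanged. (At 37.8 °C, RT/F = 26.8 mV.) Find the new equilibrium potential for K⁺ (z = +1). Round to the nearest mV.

-112 mV

After the shift: [K⁺]_out = 1.94, [K⁺]_in = 127 mmol L⁻¹.
E_new = (26.8/1)·ln(1.94/127) = 26.80 · (-4.1815) = -112.06 mV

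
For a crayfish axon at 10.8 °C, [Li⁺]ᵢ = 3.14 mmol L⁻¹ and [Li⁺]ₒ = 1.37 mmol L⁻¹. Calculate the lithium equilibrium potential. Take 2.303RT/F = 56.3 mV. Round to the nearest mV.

E = (56.3/z) · log₁₀([Li⁺]_out/[Li⁺]_in) with z = +1.
= (56.3/1) · log₁₀(1.37/3.14) = 56.30 · log₁₀(0.4363)
= 56.30 · (-0.3602) = -20.28 mV

-20 mV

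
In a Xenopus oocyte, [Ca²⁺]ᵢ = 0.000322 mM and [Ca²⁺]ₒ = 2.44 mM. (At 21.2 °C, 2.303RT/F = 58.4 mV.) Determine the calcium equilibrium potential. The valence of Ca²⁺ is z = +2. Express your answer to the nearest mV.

E = (58.4/z) · log₁₀([Ca²⁺]_out/[Ca²⁺]_in) with z = +2.
= (58.4/2) · log₁₀(2.44/0.000322) = 29.20 · log₁₀(7578)
= 29.20 · (3.8795) = 113.28 mV

113 mV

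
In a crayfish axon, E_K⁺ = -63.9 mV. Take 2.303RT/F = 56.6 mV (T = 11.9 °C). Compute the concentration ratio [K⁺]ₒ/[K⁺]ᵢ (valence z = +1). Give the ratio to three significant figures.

0.0743

log₁₀([out]/[in]) = E·z/(56.6) = -63.9 × 1 / 56.6 = -1.1290
[out]/[in] = 10^(-1.1290) = 0.07431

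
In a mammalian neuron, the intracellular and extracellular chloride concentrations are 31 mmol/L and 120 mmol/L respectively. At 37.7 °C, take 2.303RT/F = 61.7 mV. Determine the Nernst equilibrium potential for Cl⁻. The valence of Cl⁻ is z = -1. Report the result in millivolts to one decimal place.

E = (61.7/z) · log₁₀([Cl⁻]_out/[Cl⁻]_in) with z = -1.
For an anion, dividing by z = -1 reverses the sign.
= (61.7/-1) · log₁₀(120/31) = -61.70 · log₁₀(3.871)
= -61.70 · (0.5878) = -36.27 mV

-36.3 mV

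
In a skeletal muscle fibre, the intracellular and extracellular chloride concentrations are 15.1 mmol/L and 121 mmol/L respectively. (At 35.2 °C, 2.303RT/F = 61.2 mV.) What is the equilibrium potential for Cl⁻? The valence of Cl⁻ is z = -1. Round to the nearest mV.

E = (61.2/z) · log₁₀([Cl⁻]_out/[Cl⁻]_in) with z = -1.
For an anion, dividing by z = -1 reverses the sign.
= (61.2/-1) · log₁₀(121/15.1) = -61.20 · log₁₀(8.013)
= -61.20 · (0.9038) = -55.31 mV

-55 mV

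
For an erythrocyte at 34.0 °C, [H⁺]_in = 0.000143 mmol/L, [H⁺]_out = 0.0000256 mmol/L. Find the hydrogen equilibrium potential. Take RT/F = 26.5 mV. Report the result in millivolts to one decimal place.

-45.6 mV

E = (26.5/z) · ln([H⁺]_out/[H⁺]_in) with z = +1.
= (26.5/1) · ln(0.0000256/0.000143) = 26.50 · ln(0.179)
= 26.50 · (-1.7203) = -45.59 mV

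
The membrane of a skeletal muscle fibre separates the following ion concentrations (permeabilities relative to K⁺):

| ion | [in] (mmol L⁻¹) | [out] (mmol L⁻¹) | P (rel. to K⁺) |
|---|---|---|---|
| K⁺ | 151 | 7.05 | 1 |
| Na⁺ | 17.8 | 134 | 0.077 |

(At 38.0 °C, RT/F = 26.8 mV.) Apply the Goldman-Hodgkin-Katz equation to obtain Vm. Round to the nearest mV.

-58 mV

Vm = 26.8 · ln[(Σ P·[cation]ₒ + Σ P·[anion]ᵢ) / (Σ P·[cation]ᵢ + Σ P·[anion]ₒ)]
Numerator = 1×7.05 + 0.077×134 = 17.37
Denominator = 1×151 + 0.077×17.8 = 152.4
Vm = 26.8 · ln(0.11399) = 26.8 × (-2.1717) = -58.20 mV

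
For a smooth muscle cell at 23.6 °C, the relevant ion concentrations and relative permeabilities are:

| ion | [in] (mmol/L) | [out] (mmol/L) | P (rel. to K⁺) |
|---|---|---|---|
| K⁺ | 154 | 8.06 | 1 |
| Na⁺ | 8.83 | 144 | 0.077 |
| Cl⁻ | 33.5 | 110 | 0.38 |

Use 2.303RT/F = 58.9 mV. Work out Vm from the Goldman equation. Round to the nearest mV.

Vm = 58.9 · log₁₀[(Σ P·[cation]ₒ + Σ P·[anion]ᵢ) / (Σ P·[cation]ᵢ + Σ P·[anion]ₒ)]
Numerator = 1×8.06 + 0.077×144 + 0.38×33.5 = 31.88
Denominator = 1×154 + 0.077×8.83 + 0.38×110 = 196.5
Vm = 58.9 · log₁₀(0.16225) = 58.9 × (-0.7898) = -46.52 mV

-47 mV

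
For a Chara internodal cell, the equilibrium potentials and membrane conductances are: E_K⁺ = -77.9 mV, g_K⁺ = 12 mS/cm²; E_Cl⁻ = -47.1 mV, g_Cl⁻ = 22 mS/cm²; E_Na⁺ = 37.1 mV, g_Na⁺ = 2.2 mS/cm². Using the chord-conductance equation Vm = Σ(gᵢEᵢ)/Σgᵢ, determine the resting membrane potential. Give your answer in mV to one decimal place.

-52.2 mV

Σ gᵢEᵢ = 12·(-77.9) + 22·(-47.1) + 2.2·(37.1) = -1889.38
Σ gᵢ = 12 + 22 + 2.2 = 36.2
Vm = -1889.38 / 36.2 = -52.19 mV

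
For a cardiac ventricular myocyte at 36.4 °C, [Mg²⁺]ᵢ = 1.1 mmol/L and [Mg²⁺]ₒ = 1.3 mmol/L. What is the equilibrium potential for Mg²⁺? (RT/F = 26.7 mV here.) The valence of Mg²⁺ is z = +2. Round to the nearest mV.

2 mV

E = (26.7/z) · ln([Mg²⁺]_out/[Mg²⁺]_in) with z = +2.
= (26.7/2) · ln(1.3/1.1) = 13.35 · ln(1.182)
= 13.35 · (0.1671) = 2.23 mV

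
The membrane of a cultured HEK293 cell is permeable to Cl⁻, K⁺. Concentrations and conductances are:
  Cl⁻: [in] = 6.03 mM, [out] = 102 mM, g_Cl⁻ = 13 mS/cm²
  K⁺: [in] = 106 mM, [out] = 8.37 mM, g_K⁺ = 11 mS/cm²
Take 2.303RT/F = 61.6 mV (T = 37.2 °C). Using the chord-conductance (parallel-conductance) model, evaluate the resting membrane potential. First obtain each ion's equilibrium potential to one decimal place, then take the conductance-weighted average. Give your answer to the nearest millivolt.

E_Cl⁻ = (61.6/-1)·log₁₀(102/6.03) = -75.7 mV
E_K⁺ = (61.6/1)·log₁₀(8.37/106) = -67.9 mV
Vm = (Σ gᵢEᵢ)/(Σ gᵢ) = (13·-75.7 + 11·-67.9) / (13 + 11)
= -1731.00 / 24 = -72.12 mV

-72 mV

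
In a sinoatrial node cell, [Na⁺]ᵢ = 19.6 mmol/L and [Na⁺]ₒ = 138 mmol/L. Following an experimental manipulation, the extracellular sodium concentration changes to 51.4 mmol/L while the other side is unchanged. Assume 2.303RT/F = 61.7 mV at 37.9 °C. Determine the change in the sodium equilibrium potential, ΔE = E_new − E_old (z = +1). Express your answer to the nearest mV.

-26 mV

E_old = (61.7/1)·log₁₀(138/19.6) = 52.30 mV
E_new = (61.7/1)·log₁₀(51.4/19.6) = 25.83 mV
ΔE = 25.83 − (52.30) = -26.46 mV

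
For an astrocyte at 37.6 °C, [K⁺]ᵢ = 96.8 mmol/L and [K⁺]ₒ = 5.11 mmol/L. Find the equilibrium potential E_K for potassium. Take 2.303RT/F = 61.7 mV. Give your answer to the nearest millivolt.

E = (61.7/z) · log₁₀([K⁺]_out/[K⁺]_in) with z = +1.
= (61.7/1) · log₁₀(5.11/96.8) = 61.70 · log₁₀(0.05279)
= 61.70 · (-1.2775) = -78.82 mV

-79 mV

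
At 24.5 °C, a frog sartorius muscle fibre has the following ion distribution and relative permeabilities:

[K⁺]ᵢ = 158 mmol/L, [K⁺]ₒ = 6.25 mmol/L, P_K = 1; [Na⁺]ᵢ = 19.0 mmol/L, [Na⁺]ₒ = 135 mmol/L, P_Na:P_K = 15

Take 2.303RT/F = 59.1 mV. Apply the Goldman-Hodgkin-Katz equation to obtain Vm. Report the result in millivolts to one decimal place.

39.1 mV

Vm = 59.1 · log₁₀[(Σ P·[cation]ₒ + Σ P·[anion]ᵢ) / (Σ P·[cation]ᵢ + Σ P·[anion]ₒ)]
Numerator = 1×6.25 + 15×135 = 2031
Denominator = 1×158 + 15×19.0 = 443
Vm = 59.1 · log₁₀(4.5852) = 59.1 × (0.6614) = 39.09 mV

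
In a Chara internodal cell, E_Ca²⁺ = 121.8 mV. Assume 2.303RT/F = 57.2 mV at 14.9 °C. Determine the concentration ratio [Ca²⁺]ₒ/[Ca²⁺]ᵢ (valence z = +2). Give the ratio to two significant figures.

18000

log₁₀([out]/[in]) = E·z/(57.2) = 121.8 × 2 / 57.2 = 4.2587
[out]/[in] = 10^(4.2587) = 1.814e+04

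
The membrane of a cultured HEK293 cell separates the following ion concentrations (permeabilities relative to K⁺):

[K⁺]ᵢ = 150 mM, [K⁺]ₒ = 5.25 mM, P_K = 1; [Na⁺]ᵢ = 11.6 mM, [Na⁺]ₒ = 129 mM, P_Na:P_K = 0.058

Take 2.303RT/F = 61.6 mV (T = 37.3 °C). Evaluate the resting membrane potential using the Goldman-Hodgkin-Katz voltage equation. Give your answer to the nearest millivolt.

-66 mV

Vm = 61.6 · log₁₀[(Σ P·[cation]ₒ + Σ P·[anion]ᵢ) / (Σ P·[cation]ᵢ + Σ P·[anion]ₒ)]
Numerator = 1×5.25 + 0.058×129 = 12.73
Denominator = 1×150 + 0.058×11.6 = 150.7
Vm = 61.6 · log₁₀(0.084501) = 61.6 × (-1.0731) = -66.11 mV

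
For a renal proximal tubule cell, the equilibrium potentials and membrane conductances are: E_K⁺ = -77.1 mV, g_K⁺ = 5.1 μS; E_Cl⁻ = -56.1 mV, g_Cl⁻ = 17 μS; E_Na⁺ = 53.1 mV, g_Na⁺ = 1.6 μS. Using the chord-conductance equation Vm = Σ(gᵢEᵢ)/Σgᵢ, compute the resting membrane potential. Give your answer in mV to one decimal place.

Σ gᵢEᵢ = 5.1·(-77.1) + 17·(-56.1) + 1.6·(53.1) = -1261.95
Σ gᵢ = 5.1 + 17 + 1.6 = 23.7
Vm = -1261.95 / 23.7 = -53.25 mV

-53.2 mV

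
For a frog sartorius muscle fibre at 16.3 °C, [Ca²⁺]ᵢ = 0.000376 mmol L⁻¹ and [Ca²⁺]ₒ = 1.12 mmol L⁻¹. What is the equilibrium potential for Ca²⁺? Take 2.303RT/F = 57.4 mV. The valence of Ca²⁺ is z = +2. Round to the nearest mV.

100 mV

E = (57.4/z) · log₁₀([Ca²⁺]_out/[Ca²⁺]_in) with z = +2.
= (57.4/2) · log₁₀(1.12/0.000376) = 28.70 · log₁₀(2979)
= 28.70 · (3.4740) = 99.70 mV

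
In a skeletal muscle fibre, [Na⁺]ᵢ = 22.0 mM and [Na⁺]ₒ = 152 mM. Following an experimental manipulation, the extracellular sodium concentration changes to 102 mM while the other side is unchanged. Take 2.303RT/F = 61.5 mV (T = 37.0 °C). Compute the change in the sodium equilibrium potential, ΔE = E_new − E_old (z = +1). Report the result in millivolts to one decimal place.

-10.7 mV

E_old = (61.5/1)·log₁₀(152/22.0) = 51.62 mV
E_new = (61.5/1)·log₁₀(102/22.0) = 40.97 mV
ΔE = 40.97 − (51.62) = -10.65 mV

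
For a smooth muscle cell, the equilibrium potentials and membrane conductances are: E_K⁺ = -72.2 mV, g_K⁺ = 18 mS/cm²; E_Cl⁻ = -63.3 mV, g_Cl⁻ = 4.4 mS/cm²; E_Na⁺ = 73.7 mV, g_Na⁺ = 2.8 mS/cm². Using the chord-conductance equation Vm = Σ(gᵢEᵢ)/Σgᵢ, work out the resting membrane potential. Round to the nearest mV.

-54 mV

Σ gᵢEᵢ = 18·(-72.2) + 4.4·(-63.3) + 2.8·(73.7) = -1371.76
Σ gᵢ = 18 + 4.4 + 2.8 = 25.2
Vm = -1371.76 / 25.2 = -54.43 mV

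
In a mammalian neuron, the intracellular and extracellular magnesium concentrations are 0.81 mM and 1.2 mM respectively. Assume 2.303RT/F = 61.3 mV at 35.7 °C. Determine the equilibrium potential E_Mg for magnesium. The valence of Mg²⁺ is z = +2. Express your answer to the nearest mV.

E = (61.3/z) · log₁₀([Mg²⁺]_out/[Mg²⁺]_in) with z = +2.
= (61.3/2) · log₁₀(1.2/0.81) = 30.65 · log₁₀(1.481)
= 30.65 · (0.1707) = 5.23 mV

5 mV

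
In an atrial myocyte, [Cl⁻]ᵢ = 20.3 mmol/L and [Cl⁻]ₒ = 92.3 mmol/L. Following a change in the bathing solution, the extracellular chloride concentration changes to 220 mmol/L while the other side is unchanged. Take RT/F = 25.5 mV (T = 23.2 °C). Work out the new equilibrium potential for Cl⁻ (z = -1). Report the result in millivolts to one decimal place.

-60.8 mV

After the shift: [Cl⁻]_out = 220, [Cl⁻]_in = 20.3 mmol/L.
E_new = (25.5/-1)·ln(220/20.3) = -25.50 · (2.3830) = -60.77 mV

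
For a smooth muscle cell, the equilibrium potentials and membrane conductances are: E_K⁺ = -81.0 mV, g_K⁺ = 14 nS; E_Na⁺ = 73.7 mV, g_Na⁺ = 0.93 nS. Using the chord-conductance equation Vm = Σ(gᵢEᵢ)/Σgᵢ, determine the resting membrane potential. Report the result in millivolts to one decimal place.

-71.4 mV

Σ gᵢEᵢ = 14·(-81.0) + 0.93·(73.7) = -1065.46
Σ gᵢ = 14 + 0.93 = 14.93
Vm = -1065.46 / 14.93 = -71.36 mV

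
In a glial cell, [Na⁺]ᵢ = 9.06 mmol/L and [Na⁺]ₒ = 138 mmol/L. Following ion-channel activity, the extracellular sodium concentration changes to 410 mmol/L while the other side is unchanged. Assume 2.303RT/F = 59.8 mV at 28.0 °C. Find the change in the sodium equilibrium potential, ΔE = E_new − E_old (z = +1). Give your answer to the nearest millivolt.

28 mV

E_old = (59.8/1)·log₁₀(138/9.06) = 70.73 mV
E_new = (59.8/1)·log₁₀(410/9.06) = 99.01 mV
ΔE = 99.01 − (70.73) = 28.28 mV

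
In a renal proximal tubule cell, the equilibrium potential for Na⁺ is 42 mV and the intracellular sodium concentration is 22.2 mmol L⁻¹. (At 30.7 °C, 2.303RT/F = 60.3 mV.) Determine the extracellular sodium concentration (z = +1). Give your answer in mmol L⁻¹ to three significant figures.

110 mmol L⁻¹

Nernst: E = (60.3/1) · log₁₀([out]/[in]), so log₁₀([out]/[in]) = 42.0 × 1 / 60.3 = 0.6965.
[out]/[in] = 10^(0.6965) = 4.972.
[out] = 4.972 × 22.2 = 110.4 mmol L⁻¹.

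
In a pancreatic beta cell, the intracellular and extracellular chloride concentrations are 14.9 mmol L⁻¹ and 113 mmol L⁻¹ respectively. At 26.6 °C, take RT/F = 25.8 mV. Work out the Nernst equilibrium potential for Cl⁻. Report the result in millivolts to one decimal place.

-52.3 mV

E = (25.8/z) · ln([Cl⁻]_out/[Cl⁻]_in) with z = -1.
For an anion, dividing by z = -1 reverses the sign.
= (25.8/-1) · ln(113/14.9) = -25.80 · ln(7.584)
= -25.80 · (2.0260) = -52.27 mV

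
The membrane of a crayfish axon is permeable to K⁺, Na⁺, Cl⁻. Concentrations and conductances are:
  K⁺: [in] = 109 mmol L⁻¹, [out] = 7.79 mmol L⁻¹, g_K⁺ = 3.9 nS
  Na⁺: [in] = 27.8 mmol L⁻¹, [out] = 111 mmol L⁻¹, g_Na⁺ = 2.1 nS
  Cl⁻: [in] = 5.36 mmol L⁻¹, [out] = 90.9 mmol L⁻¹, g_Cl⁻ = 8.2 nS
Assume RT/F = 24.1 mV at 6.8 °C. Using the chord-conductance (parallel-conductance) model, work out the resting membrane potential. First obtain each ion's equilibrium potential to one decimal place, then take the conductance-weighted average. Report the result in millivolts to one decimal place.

-51.9 mV

E_K⁺ = (24.1/1)·ln(7.79/109) = -63.6 mV
E_Na⁺ = (24.1/1)·ln(111/27.8) = 33.4 mV
E_Cl⁻ = (24.1/-1)·ln(90.9/5.36) = -68.2 mV
Vm = (Σ gᵢEᵢ)/(Σ gᵢ) = (3.9·-63.6 + 2.1·33.4 + 8.2·-68.2) / (3.9 + 2.1 + 8.2)
= -737.14 / 14.2 = -51.91 mV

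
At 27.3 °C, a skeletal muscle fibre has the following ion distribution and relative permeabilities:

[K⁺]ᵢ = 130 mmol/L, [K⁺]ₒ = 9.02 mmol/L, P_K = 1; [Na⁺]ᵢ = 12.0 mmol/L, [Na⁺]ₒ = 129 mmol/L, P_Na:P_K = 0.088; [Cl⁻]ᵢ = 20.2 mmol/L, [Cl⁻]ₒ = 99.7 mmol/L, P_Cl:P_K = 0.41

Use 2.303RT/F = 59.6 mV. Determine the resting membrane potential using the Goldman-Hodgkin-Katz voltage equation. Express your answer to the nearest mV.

Vm = 59.6 · log₁₀[(Σ P·[cation]ₒ + Σ P·[anion]ᵢ) / (Σ P·[cation]ᵢ + Σ P·[anion]ₒ)]
Numerator = 1×9.02 + 0.088×129 + 0.41×20.2 = 28.65
Denominator = 1×130 + 0.088×12.0 + 0.41×99.7 = 171.9
Vm = 59.6 · log₁₀(0.16666) = 59.6 × (-0.7782) = -46.38 mV

-46 mV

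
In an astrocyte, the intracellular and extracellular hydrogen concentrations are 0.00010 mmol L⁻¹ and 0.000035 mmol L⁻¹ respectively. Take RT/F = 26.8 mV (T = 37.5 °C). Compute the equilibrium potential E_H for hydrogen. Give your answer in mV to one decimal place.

E = (26.8/z) · ln([H⁺]_out/[H⁺]_in) with z = +1.
= (26.8/1) · ln(0.000035/0.00010) = 26.80 · ln(0.35)
= 26.80 · (-1.0498) = -28.14 mV

-28.1 mV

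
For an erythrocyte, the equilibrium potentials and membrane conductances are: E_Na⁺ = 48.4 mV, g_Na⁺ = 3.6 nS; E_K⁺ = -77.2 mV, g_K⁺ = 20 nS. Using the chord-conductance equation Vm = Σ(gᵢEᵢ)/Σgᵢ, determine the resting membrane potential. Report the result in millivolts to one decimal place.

-58.0 mV

Σ gᵢEᵢ = 3.6·(48.4) + 20·(-77.2) = -1369.76
Σ gᵢ = 3.6 + 20 = 23.6
Vm = -1369.76 / 23.6 = -58.04 mV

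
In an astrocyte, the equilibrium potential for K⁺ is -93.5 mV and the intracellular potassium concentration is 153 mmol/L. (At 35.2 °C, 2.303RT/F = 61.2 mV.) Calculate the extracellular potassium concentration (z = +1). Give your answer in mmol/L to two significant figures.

Nernst: E = (61.2/1) · log₁₀([out]/[in]), so log₁₀([out]/[in]) = -93.5 × 1 / 61.2 = -1.5278.
[out]/[in] = 10^(-1.5278) = 0.02966.
[out] = 0.02966 × 153 = 4.539 mmol/L.

4.5 mmol/L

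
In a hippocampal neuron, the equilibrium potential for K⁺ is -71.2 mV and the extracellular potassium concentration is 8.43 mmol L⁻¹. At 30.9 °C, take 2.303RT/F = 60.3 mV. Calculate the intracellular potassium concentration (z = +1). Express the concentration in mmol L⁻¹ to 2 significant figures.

Nernst: E = (60.3/1) · log₁₀([out]/[in]), so log₁₀([out]/[in]) = -71.2 × 1 / 60.3 = -1.1808.
[out]/[in] = 10^(-1.1808) = 0.06595.
[in] = 8.43 / 0.06595 = 127.8 mmol L⁻¹.

130 mmol L⁻¹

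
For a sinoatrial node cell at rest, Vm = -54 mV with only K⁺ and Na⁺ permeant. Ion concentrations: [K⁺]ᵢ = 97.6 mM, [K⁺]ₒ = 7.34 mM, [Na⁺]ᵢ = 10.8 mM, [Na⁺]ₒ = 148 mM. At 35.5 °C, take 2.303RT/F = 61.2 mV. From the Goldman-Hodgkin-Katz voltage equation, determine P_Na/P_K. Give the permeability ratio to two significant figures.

0.037

Let α = P_Na/P_K. GHK: Vm = 61.2·log₁₀[(Kₒ + α·Naₒ)/(Kᵢ + α·Naᵢ)].
10^(Vm/61.2) = 10^(-54.0/61.2) = 0.13111
So 0.13111·(Kᵢ + α·Naᵢ) = Kₒ + α·Naₒ → α = (0.13111·97.6 − 7.34) / (148.0 − 0.13111·10.8)
α = (12.8 − 7.34) / (148.0 − 1.416) = 5.457/146.6 = 0.03723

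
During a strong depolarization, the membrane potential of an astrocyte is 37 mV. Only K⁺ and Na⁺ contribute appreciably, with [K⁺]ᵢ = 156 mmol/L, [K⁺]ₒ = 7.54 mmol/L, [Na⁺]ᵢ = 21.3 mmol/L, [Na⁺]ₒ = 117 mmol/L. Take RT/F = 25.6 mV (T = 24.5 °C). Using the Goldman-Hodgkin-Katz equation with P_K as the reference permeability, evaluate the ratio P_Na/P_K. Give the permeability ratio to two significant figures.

Let α = P_Na/P_K. GHK: Vm = 25.6·ln[(Kₒ + α·Naₒ)/(Kᵢ + α·Naᵢ)].
e^(Vm/25.6) = e^(37.0/25.6) = 4.2432
So 4.2432·(Kᵢ + α·Naᵢ) = Kₒ + α·Naₒ → α = (4.2432·156.0 − 7.54) / (117.0 − 4.2432·21.3)
α = (661.9 − 7.54) / (117.0 − 90.38) = 654.4/26.62 = 24.58

25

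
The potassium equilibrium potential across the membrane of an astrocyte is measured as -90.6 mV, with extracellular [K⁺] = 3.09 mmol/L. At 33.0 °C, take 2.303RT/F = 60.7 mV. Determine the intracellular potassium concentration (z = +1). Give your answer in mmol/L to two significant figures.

Nernst: E = (60.7/1) · log₁₀([out]/[in]), so log₁₀([out]/[in]) = -90.6 × 1 / 60.7 = -1.4926.
[out]/[in] = 10^(-1.4926) = 0.03217.
[in] = 3.09 / 0.03217 = 96.06 mmol/L.

96 mmol/L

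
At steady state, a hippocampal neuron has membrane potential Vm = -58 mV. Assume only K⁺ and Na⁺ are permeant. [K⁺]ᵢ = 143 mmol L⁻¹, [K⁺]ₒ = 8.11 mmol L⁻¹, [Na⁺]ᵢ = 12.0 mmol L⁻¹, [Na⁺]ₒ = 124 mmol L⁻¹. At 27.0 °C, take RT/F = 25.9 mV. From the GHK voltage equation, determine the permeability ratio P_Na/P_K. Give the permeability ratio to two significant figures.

Let α = P_Na/P_K. GHK: Vm = 25.9·ln[(Kₒ + α·Naₒ)/(Kᵢ + α·Naᵢ)].
e^(Vm/25.9) = e^(-58.0/25.9) = 0.10652
So 0.10652·(Kᵢ + α·Naᵢ) = Kₒ + α·Naₒ → α = (0.10652·143.0 − 8.11) / (124.0 − 0.10652·12.0)
α = (15.23 − 8.11) / (124.0 − 1.278) = 7.123/122.7 = 0.05804

0.058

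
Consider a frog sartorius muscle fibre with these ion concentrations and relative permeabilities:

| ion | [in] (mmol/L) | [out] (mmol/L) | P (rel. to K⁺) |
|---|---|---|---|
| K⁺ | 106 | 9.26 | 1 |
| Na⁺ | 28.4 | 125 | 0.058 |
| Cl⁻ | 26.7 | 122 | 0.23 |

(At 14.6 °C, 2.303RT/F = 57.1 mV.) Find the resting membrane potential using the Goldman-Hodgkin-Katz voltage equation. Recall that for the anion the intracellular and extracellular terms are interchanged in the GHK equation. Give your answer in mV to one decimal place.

Vm = 57.1 · log₁₀[(Σ P·[cation]ₒ + Σ P·[anion]ᵢ) / (Σ P·[cation]ᵢ + Σ P·[anion]ₒ)]
Numerator = 1×9.26 + 0.058×125 + 0.23×26.7 = 22.65
Denominator = 1×106 + 0.058×28.4 + 0.23×122 = 135.7
Vm = 57.1 · log₁₀(0.16691) = 57.1 × (-0.7775) = -44.40 mV

-44.4 mV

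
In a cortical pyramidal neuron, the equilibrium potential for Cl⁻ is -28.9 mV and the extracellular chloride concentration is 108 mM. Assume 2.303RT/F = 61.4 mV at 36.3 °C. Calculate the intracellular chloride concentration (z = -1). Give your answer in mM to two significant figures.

Nernst: E = (61.4/-1) · log₁₀([out]/[in]), so log₁₀([out]/[in]) = -28.9 × -1 / 61.4 = 0.4707.
[out]/[in] = 10^(0.4707) = 2.956.
[in] = 108 / 2.956 = 36.54 mM.

37 mM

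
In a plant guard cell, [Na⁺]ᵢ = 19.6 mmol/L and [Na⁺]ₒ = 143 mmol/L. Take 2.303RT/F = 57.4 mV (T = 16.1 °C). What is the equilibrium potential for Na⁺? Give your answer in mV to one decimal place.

49.5 mV

E = (57.4/z) · log₁₀([Na⁺]_out/[Na⁺]_in) with z = +1.
= (57.4/1) · log₁₀(143/19.6) = 57.40 · log₁₀(7.296)
= 57.40 · (0.8631) = 49.54 mV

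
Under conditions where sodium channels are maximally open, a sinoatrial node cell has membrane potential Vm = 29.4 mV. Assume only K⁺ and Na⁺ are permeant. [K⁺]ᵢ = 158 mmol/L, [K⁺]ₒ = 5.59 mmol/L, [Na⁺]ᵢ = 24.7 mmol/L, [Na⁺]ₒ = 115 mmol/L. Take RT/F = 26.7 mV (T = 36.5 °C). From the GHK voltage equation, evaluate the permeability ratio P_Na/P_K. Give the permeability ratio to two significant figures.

Let α = P_Na/P_K. GHK: Vm = 26.7·ln[(Kₒ + α·Naₒ)/(Kᵢ + α·Naᵢ)].
e^(Vm/26.7) = e^(29.4/26.7) = 3.0075
So 3.0075·(Kᵢ + α·Naᵢ) = Kₒ + α·Naₒ → α = (3.0075·158.0 − 5.59) / (115.0 − 3.0075·24.7)
α = (475.2 − 5.59) / (115.0 − 74.29) = 469.6/40.71 = 11.53

12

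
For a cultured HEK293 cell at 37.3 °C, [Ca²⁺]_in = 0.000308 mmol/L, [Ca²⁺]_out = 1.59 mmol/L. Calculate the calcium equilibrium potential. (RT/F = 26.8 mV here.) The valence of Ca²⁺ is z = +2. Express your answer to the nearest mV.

E = (26.8/z) · ln([Ca²⁺]_out/[Ca²⁺]_in) with z = +2.
= (26.8/2) · ln(1.59/0.000308) = 13.40 · ln(5162)
= 13.40 · (8.5491) = 114.56 mV

115 mV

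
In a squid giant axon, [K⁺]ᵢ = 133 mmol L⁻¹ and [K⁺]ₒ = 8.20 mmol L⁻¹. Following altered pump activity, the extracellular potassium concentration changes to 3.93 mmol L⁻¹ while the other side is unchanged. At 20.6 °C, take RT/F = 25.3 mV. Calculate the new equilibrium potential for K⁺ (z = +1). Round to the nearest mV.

-89 mV

After the shift: [K⁺]_out = 3.93, [K⁺]_in = 133 mmol L⁻¹.
E_new = (25.3/1)·ln(3.93/133) = 25.30 · (-3.5217) = -89.10 mV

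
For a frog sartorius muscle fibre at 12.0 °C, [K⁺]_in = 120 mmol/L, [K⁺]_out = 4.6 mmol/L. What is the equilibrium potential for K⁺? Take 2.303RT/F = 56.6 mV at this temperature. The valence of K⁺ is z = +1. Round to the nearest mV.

-80 mV

E = (56.6/z) · log₁₀([K⁺]_out/[K⁺]_in) with z = +1.
= (56.6/1) · log₁₀(4.6/120) = 56.60 · log₁₀(0.03833)
= 56.60 · (-1.4164) = -80.17 mV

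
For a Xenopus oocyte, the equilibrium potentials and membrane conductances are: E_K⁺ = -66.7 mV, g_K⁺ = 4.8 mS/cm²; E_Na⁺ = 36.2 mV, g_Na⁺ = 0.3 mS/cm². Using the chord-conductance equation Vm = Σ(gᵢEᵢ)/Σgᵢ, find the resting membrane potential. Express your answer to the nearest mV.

Σ gᵢEᵢ = 4.8·(-66.7) + 0.3·(36.2) = -309.30
Σ gᵢ = 4.8 + 0.3 = 5.1
Vm = -309.30 / 5.1 = -60.65 mV

-61 mV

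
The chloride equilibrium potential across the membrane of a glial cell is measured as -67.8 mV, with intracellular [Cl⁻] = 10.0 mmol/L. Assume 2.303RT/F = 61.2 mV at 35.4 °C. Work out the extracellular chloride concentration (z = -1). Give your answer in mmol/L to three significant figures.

128 mmol/L

Nernst: E = (61.2/-1) · log₁₀([out]/[in]), so log₁₀([out]/[in]) = -67.8 × -1 / 61.2 = 1.1078.
[out]/[in] = 10^(1.1078) = 12.82.
[out] = 12.82 × 10.0 = 128.2 mmol/L.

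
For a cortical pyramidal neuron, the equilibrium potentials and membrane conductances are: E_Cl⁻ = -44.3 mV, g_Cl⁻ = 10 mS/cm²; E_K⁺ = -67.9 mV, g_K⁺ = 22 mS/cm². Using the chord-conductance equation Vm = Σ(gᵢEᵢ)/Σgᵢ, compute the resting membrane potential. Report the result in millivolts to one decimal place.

-60.5 mV

Σ gᵢEᵢ = 10·(-44.3) + 22·(-67.9) = -1936.80
Σ gᵢ = 10 + 22 = 32
Vm = -1936.80 / 32 = -60.53 mV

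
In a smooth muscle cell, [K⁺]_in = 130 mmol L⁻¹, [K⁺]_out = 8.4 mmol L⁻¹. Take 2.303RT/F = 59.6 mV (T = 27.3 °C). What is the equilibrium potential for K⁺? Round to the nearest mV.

E = (59.6/z) · log₁₀([K⁺]_out/[K⁺]_in) with z = +1.
= (59.6/1) · log₁₀(8.4/130) = 59.60 · log₁₀(0.06462)
= 59.60 · (-1.1897) = -70.90 mV

-71 mV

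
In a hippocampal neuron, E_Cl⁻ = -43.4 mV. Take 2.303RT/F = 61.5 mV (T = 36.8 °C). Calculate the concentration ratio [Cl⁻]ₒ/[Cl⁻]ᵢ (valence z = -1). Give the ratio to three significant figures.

5.08

log₁₀([out]/[in]) = E·z/(61.5) = -43.4 × -1 / 61.5 = 0.7057
[out]/[in] = 10^(0.7057) = 5.078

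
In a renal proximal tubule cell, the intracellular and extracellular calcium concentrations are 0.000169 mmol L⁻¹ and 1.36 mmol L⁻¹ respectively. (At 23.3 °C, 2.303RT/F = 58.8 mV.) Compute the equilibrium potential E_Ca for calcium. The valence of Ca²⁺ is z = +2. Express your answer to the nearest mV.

E = (58.8/z) · log₁₀([Ca²⁺]_out/[Ca²⁺]_in) with z = +2.
= (58.8/2) · log₁₀(1.36/0.000169) = 29.40 · log₁₀(8047)
= 29.40 · (3.9057) = 114.83 mV

115 mV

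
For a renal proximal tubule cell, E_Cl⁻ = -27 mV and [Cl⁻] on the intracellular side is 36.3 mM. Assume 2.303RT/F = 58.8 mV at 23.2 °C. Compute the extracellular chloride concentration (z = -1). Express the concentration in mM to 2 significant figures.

100 mM

Nernst: E = (58.8/-1) · log₁₀([out]/[in]), so log₁₀([out]/[in]) = -27.0 × -1 / 58.8 = 0.4592.
[out]/[in] = 10^(0.4592) = 2.879.
[out] = 2.879 × 36.3 = 104.5 mM.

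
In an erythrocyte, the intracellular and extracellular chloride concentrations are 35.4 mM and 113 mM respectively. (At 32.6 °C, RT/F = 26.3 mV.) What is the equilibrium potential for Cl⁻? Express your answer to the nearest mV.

E = (26.3/z) · ln([Cl⁻]_out/[Cl⁻]_in) with z = -1.
For an anion, dividing by z = -1 reverses the sign.
= (26.3/-1) · ln(113/35.4) = -26.30 · ln(3.192)
= -26.30 · (1.1607) = -30.53 mV

-31 mV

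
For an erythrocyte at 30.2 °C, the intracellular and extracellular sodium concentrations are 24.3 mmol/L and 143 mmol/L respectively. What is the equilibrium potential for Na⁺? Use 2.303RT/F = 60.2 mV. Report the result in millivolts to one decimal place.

46.3 mV

E = (60.2/z) · log₁₀([Na⁺]_out/[Na⁺]_in) with z = +1.
= (60.2/1) · log₁₀(143/24.3) = 60.20 · log₁₀(5.885)
= 60.20 · (0.7697) = 46.34 mV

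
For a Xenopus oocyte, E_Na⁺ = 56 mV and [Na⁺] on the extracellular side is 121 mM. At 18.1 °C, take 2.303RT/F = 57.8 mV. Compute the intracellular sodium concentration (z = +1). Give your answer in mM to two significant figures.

13 mM

Nernst: E = (57.8/1) · log₁₀([out]/[in]), so log₁₀([out]/[in]) = 56.0 × 1 / 57.8 = 0.9689.
[out]/[in] = 10^(0.9689) = 9.308.
[in] = 121 / 9.308 = 13 mM.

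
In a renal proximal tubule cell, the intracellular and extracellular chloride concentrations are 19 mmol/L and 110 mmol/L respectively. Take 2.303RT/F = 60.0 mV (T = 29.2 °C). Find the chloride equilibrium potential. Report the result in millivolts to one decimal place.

-45.8 mV

E = (60.0/z) · log₁₀([Cl⁻]_out/[Cl⁻]_in) with z = -1.
For an anion, dividing by z = -1 reverses the sign.
= (60.0/-1) · log₁₀(110/19) = -60.00 · log₁₀(5.789)
= -60.00 · (0.7626) = -45.76 mV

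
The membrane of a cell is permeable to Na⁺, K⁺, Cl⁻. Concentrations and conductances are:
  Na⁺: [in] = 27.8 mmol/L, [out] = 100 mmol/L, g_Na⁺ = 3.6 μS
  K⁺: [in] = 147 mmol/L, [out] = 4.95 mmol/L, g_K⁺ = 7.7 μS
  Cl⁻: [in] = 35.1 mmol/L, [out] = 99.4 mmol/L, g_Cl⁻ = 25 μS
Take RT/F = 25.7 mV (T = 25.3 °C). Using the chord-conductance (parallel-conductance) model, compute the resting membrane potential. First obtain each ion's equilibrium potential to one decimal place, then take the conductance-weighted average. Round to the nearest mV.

-34 mV

E_Na⁺ = (25.7/1)·ln(100/27.8) = 32.9 mV
E_K⁺ = (25.7/1)·ln(4.95/147) = -87.1 mV
E_Cl⁻ = (25.7/-1)·ln(99.4/35.1) = -26.8 mV
Vm = (Σ gᵢEᵢ)/(Σ gᵢ) = (3.6·32.9 + 7.7·-87.1 + 25·-26.8) / (3.6 + 7.7 + 25)
= -1222.23 / 36.3 = -33.67 mV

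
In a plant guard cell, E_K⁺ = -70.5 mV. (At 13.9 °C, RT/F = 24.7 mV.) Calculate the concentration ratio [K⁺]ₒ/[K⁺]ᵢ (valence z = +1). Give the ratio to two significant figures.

ln([out]/[in]) = E·z/(24.7) = -70.5 × 1 / 24.7 = -2.8543
[out]/[in] = e^(-2.8543) = 0.0576

0.058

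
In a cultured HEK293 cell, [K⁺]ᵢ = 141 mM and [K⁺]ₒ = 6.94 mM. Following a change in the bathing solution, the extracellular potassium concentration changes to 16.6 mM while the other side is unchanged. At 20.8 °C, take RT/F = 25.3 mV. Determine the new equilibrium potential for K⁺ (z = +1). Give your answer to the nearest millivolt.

After the shift: [K⁺]_out = 16.6, [K⁺]_in = 141 mM.
E_new = (25.3/1)·ln(16.6/141) = 25.30 · (-2.1394) = -54.13 mV

-54 mV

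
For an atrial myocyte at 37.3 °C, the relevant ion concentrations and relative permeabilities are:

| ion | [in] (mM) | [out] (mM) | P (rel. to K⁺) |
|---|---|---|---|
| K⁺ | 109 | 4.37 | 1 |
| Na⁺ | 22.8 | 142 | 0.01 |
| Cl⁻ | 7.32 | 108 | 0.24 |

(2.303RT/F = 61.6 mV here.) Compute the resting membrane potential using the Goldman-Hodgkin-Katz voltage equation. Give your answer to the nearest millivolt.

Vm = 61.6 · log₁₀[(Σ P·[cation]ₒ + Σ P·[anion]ᵢ) / (Σ P·[cation]ᵢ + Σ P·[anion]ₒ)]
Numerator = 1×4.37 + 0.01×142 + 0.24×7.32 = 7.547
Denominator = 1×109 + 0.01×22.8 + 0.24×108 = 135.1
Vm = 61.6 · log₁₀(0.055841) = 61.6 × (-1.2530) = -77.19 mV

-77 mV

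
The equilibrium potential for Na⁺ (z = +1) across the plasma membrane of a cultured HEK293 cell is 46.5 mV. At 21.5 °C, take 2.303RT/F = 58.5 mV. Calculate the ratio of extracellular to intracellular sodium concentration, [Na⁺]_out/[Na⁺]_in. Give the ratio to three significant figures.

log₁₀([out]/[in]) = E·z/(58.5) = 46.5 × 1 / 58.5 = 0.7949
[out]/[in] = 10^(0.7949) = 6.236

6.24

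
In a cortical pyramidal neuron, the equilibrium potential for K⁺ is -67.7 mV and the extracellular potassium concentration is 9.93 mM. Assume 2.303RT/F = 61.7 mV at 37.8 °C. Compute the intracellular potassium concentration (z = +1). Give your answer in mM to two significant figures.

120 mM

Nernst: E = (61.7/1) · log₁₀([out]/[in]), so log₁₀([out]/[in]) = -67.7 × 1 / 61.7 = -1.0972.
[out]/[in] = 10^(-1.0972) = 0.07994.
[in] = 9.93 / 0.07994 = 124.2 mM.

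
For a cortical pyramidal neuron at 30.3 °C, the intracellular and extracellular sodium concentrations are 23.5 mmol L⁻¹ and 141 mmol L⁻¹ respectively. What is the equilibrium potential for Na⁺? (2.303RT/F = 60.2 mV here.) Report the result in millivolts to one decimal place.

46.8 mV

E = (60.2/z) · log₁₀([Na⁺]_out/[Na⁺]_in) with z = +1.
= (60.2/1) · log₁₀(141/23.5) = 60.20 · log₁₀(6)
= 60.20 · (0.7782) = 46.84 mV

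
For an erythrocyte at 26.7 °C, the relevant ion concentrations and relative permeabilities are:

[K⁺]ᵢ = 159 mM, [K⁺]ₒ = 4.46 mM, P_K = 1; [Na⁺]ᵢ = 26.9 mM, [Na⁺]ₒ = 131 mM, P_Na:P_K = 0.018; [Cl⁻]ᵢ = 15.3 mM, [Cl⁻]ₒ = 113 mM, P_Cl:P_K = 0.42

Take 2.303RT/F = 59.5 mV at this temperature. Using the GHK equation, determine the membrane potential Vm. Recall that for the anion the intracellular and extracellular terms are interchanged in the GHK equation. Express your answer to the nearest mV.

Vm = 59.5 · log₁₀[(Σ P·[cation]ₒ + Σ P·[anion]ᵢ) / (Σ P·[cation]ᵢ + Σ P·[anion]ₒ)]
Numerator = 1×4.46 + 0.018×131 + 0.42×15.3 = 13.24
Denominator = 1×159 + 0.018×26.9 + 0.42×113 = 206.9
Vm = 59.5 · log₁₀(0.063998) = 59.5 × (-1.1938) = -71.03 mV

-71 mV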